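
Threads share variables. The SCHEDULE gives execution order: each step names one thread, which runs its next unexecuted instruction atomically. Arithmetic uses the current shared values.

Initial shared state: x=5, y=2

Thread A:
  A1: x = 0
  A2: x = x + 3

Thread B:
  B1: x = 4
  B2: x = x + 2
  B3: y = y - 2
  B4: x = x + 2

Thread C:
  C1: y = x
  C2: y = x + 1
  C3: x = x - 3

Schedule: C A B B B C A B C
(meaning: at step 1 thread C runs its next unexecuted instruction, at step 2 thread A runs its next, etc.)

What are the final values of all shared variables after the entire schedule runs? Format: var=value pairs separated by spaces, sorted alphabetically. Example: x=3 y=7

Step 1: thread C executes C1 (y = x). Shared: x=5 y=5. PCs: A@0 B@0 C@1
Step 2: thread A executes A1 (x = 0). Shared: x=0 y=5. PCs: A@1 B@0 C@1
Step 3: thread B executes B1 (x = 4). Shared: x=4 y=5. PCs: A@1 B@1 C@1
Step 4: thread B executes B2 (x = x + 2). Shared: x=6 y=5. PCs: A@1 B@2 C@1
Step 5: thread B executes B3 (y = y - 2). Shared: x=6 y=3. PCs: A@1 B@3 C@1
Step 6: thread C executes C2 (y = x + 1). Shared: x=6 y=7. PCs: A@1 B@3 C@2
Step 7: thread A executes A2 (x = x + 3). Shared: x=9 y=7. PCs: A@2 B@3 C@2
Step 8: thread B executes B4 (x = x + 2). Shared: x=11 y=7. PCs: A@2 B@4 C@2
Step 9: thread C executes C3 (x = x - 3). Shared: x=8 y=7. PCs: A@2 B@4 C@3

Answer: x=8 y=7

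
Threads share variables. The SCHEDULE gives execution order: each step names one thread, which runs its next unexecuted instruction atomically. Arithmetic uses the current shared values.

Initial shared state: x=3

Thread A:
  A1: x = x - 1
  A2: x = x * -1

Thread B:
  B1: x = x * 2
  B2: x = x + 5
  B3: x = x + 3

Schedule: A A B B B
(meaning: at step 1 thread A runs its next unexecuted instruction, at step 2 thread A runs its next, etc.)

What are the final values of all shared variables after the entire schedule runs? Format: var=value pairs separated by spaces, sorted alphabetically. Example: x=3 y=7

Step 1: thread A executes A1 (x = x - 1). Shared: x=2. PCs: A@1 B@0
Step 2: thread A executes A2 (x = x * -1). Shared: x=-2. PCs: A@2 B@0
Step 3: thread B executes B1 (x = x * 2). Shared: x=-4. PCs: A@2 B@1
Step 4: thread B executes B2 (x = x + 5). Shared: x=1. PCs: A@2 B@2
Step 5: thread B executes B3 (x = x + 3). Shared: x=4. PCs: A@2 B@3

Answer: x=4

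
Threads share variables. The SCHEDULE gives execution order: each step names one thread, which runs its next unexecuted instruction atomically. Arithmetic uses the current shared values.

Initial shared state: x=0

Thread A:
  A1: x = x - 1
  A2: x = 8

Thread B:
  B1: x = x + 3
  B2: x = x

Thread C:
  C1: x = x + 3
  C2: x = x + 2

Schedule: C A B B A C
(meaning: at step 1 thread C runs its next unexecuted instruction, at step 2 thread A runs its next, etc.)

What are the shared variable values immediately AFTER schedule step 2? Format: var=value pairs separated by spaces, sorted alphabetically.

Answer: x=2

Derivation:
Step 1: thread C executes C1 (x = x + 3). Shared: x=3. PCs: A@0 B@0 C@1
Step 2: thread A executes A1 (x = x - 1). Shared: x=2. PCs: A@1 B@0 C@1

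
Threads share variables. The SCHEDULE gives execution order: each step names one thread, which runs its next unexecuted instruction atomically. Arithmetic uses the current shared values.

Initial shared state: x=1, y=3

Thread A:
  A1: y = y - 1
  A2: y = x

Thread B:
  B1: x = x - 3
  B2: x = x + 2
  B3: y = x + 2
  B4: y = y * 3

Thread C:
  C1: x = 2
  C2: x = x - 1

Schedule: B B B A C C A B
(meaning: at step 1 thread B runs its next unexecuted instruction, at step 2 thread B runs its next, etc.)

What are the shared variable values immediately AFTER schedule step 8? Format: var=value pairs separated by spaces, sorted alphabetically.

Step 1: thread B executes B1 (x = x - 3). Shared: x=-2 y=3. PCs: A@0 B@1 C@0
Step 2: thread B executes B2 (x = x + 2). Shared: x=0 y=3. PCs: A@0 B@2 C@0
Step 3: thread B executes B3 (y = x + 2). Shared: x=0 y=2. PCs: A@0 B@3 C@0
Step 4: thread A executes A1 (y = y - 1). Shared: x=0 y=1. PCs: A@1 B@3 C@0
Step 5: thread C executes C1 (x = 2). Shared: x=2 y=1. PCs: A@1 B@3 C@1
Step 6: thread C executes C2 (x = x - 1). Shared: x=1 y=1. PCs: A@1 B@3 C@2
Step 7: thread A executes A2 (y = x). Shared: x=1 y=1. PCs: A@2 B@3 C@2
Step 8: thread B executes B4 (y = y * 3). Shared: x=1 y=3. PCs: A@2 B@4 C@2

Answer: x=1 y=3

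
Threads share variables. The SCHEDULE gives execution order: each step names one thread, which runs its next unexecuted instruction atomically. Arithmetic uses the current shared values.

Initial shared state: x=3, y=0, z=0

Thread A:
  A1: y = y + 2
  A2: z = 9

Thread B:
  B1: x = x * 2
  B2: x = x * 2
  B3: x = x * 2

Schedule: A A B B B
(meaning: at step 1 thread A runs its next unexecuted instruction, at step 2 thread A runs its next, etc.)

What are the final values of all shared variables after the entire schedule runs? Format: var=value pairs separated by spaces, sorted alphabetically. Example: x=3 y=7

Answer: x=24 y=2 z=9

Derivation:
Step 1: thread A executes A1 (y = y + 2). Shared: x=3 y=2 z=0. PCs: A@1 B@0
Step 2: thread A executes A2 (z = 9). Shared: x=3 y=2 z=9. PCs: A@2 B@0
Step 3: thread B executes B1 (x = x * 2). Shared: x=6 y=2 z=9. PCs: A@2 B@1
Step 4: thread B executes B2 (x = x * 2). Shared: x=12 y=2 z=9. PCs: A@2 B@2
Step 5: thread B executes B3 (x = x * 2). Shared: x=24 y=2 z=9. PCs: A@2 B@3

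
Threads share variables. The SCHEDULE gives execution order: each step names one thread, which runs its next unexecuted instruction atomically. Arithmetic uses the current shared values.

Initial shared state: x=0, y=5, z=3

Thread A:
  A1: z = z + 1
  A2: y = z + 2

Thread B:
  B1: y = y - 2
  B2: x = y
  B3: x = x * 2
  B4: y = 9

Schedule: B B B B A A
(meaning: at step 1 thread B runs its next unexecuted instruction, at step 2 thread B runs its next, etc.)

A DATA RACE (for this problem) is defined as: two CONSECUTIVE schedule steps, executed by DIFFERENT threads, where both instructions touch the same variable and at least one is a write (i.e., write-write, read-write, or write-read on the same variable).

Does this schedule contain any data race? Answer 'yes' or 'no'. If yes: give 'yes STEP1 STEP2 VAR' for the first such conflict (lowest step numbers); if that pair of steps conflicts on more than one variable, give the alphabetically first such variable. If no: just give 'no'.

Answer: no

Derivation:
Steps 1,2: same thread (B). No race.
Steps 2,3: same thread (B). No race.
Steps 3,4: same thread (B). No race.
Steps 4,5: B(r=-,w=y) vs A(r=z,w=z). No conflict.
Steps 5,6: same thread (A). No race.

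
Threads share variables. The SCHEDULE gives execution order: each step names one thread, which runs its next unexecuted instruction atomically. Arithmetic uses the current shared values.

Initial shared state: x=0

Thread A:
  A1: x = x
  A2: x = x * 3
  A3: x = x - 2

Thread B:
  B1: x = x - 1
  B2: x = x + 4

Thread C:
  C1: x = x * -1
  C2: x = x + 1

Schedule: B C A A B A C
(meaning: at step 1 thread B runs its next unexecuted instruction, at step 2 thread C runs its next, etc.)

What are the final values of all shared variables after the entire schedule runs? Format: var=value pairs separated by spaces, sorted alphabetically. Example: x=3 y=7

Step 1: thread B executes B1 (x = x - 1). Shared: x=-1. PCs: A@0 B@1 C@0
Step 2: thread C executes C1 (x = x * -1). Shared: x=1. PCs: A@0 B@1 C@1
Step 3: thread A executes A1 (x = x). Shared: x=1. PCs: A@1 B@1 C@1
Step 4: thread A executes A2 (x = x * 3). Shared: x=3. PCs: A@2 B@1 C@1
Step 5: thread B executes B2 (x = x + 4). Shared: x=7. PCs: A@2 B@2 C@1
Step 6: thread A executes A3 (x = x - 2). Shared: x=5. PCs: A@3 B@2 C@1
Step 7: thread C executes C2 (x = x + 1). Shared: x=6. PCs: A@3 B@2 C@2

Answer: x=6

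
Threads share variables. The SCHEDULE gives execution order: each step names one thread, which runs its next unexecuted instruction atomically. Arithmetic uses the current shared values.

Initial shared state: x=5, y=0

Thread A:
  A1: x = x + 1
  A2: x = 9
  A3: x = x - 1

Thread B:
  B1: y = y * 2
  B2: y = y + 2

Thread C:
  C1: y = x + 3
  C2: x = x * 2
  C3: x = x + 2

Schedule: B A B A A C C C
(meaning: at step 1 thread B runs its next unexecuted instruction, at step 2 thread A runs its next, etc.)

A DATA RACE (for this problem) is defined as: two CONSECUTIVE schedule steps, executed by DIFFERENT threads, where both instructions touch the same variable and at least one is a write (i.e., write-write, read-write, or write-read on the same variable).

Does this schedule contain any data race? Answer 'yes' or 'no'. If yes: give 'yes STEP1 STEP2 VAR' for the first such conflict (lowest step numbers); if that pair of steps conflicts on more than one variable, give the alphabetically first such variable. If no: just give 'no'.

Steps 1,2: B(r=y,w=y) vs A(r=x,w=x). No conflict.
Steps 2,3: A(r=x,w=x) vs B(r=y,w=y). No conflict.
Steps 3,4: B(r=y,w=y) vs A(r=-,w=x). No conflict.
Steps 4,5: same thread (A). No race.
Steps 5,6: A(x = x - 1) vs C(y = x + 3). RACE on x (W-R).
Steps 6,7: same thread (C). No race.
Steps 7,8: same thread (C). No race.
First conflict at steps 5,6.

Answer: yes 5 6 x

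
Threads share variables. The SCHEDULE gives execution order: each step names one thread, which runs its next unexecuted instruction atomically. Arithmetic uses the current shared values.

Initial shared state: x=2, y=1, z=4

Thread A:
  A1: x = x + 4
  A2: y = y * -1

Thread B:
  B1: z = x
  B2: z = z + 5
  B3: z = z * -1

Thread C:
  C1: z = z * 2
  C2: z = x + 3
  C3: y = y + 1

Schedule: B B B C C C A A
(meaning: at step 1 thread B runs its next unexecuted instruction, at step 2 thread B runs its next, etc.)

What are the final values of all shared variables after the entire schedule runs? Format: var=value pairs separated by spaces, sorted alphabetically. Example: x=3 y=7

Answer: x=6 y=-2 z=5

Derivation:
Step 1: thread B executes B1 (z = x). Shared: x=2 y=1 z=2. PCs: A@0 B@1 C@0
Step 2: thread B executes B2 (z = z + 5). Shared: x=2 y=1 z=7. PCs: A@0 B@2 C@0
Step 3: thread B executes B3 (z = z * -1). Shared: x=2 y=1 z=-7. PCs: A@0 B@3 C@0
Step 4: thread C executes C1 (z = z * 2). Shared: x=2 y=1 z=-14. PCs: A@0 B@3 C@1
Step 5: thread C executes C2 (z = x + 3). Shared: x=2 y=1 z=5. PCs: A@0 B@3 C@2
Step 6: thread C executes C3 (y = y + 1). Shared: x=2 y=2 z=5. PCs: A@0 B@3 C@3
Step 7: thread A executes A1 (x = x + 4). Shared: x=6 y=2 z=5. PCs: A@1 B@3 C@3
Step 8: thread A executes A2 (y = y * -1). Shared: x=6 y=-2 z=5. PCs: A@2 B@3 C@3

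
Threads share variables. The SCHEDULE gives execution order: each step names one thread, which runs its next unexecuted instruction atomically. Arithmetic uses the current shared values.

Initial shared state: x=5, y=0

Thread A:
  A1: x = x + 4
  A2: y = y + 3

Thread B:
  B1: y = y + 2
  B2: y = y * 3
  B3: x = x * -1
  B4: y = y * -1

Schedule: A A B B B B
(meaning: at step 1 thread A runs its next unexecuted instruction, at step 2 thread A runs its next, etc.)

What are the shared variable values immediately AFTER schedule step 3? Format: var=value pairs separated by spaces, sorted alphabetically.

Step 1: thread A executes A1 (x = x + 4). Shared: x=9 y=0. PCs: A@1 B@0
Step 2: thread A executes A2 (y = y + 3). Shared: x=9 y=3. PCs: A@2 B@0
Step 3: thread B executes B1 (y = y + 2). Shared: x=9 y=5. PCs: A@2 B@1

Answer: x=9 y=5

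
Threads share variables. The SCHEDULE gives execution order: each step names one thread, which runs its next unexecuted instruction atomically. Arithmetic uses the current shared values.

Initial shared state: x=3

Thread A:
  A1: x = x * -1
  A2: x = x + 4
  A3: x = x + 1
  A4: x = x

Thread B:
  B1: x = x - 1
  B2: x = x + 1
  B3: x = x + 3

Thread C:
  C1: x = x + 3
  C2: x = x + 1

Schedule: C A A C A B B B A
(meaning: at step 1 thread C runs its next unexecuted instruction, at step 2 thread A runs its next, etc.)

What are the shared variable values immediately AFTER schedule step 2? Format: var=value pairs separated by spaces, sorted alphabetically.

Step 1: thread C executes C1 (x = x + 3). Shared: x=6. PCs: A@0 B@0 C@1
Step 2: thread A executes A1 (x = x * -1). Shared: x=-6. PCs: A@1 B@0 C@1

Answer: x=-6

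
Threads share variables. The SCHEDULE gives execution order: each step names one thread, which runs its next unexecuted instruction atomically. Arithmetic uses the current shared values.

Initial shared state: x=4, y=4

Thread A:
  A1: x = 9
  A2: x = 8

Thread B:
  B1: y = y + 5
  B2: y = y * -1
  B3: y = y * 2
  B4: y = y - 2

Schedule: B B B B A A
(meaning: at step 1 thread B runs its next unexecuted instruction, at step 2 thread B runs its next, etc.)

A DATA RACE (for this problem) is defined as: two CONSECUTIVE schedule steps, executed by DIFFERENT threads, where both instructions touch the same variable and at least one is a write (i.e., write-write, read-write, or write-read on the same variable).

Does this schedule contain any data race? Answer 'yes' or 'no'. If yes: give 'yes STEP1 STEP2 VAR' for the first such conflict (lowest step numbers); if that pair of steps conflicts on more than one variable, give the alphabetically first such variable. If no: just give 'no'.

Answer: no

Derivation:
Steps 1,2: same thread (B). No race.
Steps 2,3: same thread (B). No race.
Steps 3,4: same thread (B). No race.
Steps 4,5: B(r=y,w=y) vs A(r=-,w=x). No conflict.
Steps 5,6: same thread (A). No race.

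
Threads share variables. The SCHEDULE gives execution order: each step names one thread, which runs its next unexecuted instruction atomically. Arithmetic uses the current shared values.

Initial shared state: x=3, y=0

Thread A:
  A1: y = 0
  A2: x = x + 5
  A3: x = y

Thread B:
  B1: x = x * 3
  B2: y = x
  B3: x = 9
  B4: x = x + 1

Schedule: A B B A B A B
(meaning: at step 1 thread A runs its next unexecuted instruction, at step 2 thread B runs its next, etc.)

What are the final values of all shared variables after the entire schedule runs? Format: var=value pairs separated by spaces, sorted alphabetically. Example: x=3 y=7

Answer: x=10 y=9

Derivation:
Step 1: thread A executes A1 (y = 0). Shared: x=3 y=0. PCs: A@1 B@0
Step 2: thread B executes B1 (x = x * 3). Shared: x=9 y=0. PCs: A@1 B@1
Step 3: thread B executes B2 (y = x). Shared: x=9 y=9. PCs: A@1 B@2
Step 4: thread A executes A2 (x = x + 5). Shared: x=14 y=9. PCs: A@2 B@2
Step 5: thread B executes B3 (x = 9). Shared: x=9 y=9. PCs: A@2 B@3
Step 6: thread A executes A3 (x = y). Shared: x=9 y=9. PCs: A@3 B@3
Step 7: thread B executes B4 (x = x + 1). Shared: x=10 y=9. PCs: A@3 B@4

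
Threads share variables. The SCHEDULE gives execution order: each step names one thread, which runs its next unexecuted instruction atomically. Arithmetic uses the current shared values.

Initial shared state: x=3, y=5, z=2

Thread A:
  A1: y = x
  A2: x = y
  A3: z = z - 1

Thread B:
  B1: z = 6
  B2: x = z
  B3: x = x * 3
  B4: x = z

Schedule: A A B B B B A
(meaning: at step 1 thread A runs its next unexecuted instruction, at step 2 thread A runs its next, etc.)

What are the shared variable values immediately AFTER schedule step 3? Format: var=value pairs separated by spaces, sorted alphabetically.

Step 1: thread A executes A1 (y = x). Shared: x=3 y=3 z=2. PCs: A@1 B@0
Step 2: thread A executes A2 (x = y). Shared: x=3 y=3 z=2. PCs: A@2 B@0
Step 3: thread B executes B1 (z = 6). Shared: x=3 y=3 z=6. PCs: A@2 B@1

Answer: x=3 y=3 z=6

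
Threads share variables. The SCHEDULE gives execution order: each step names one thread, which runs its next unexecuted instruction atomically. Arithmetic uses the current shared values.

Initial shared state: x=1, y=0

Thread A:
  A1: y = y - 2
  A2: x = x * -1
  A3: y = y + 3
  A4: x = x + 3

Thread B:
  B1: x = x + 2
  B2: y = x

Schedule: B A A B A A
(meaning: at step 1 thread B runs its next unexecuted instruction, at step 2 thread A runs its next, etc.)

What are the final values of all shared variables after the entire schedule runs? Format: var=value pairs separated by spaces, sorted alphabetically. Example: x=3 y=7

Answer: x=0 y=0

Derivation:
Step 1: thread B executes B1 (x = x + 2). Shared: x=3 y=0. PCs: A@0 B@1
Step 2: thread A executes A1 (y = y - 2). Shared: x=3 y=-2. PCs: A@1 B@1
Step 3: thread A executes A2 (x = x * -1). Shared: x=-3 y=-2. PCs: A@2 B@1
Step 4: thread B executes B2 (y = x). Shared: x=-3 y=-3. PCs: A@2 B@2
Step 5: thread A executes A3 (y = y + 3). Shared: x=-3 y=0. PCs: A@3 B@2
Step 6: thread A executes A4 (x = x + 3). Shared: x=0 y=0. PCs: A@4 B@2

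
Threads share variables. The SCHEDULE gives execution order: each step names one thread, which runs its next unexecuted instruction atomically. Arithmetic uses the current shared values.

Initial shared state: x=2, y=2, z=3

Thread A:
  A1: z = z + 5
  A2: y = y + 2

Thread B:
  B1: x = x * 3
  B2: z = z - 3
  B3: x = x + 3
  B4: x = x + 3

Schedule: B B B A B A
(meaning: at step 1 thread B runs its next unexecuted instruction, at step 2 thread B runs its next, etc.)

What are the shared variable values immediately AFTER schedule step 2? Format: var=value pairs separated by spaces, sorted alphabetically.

Answer: x=6 y=2 z=0

Derivation:
Step 1: thread B executes B1 (x = x * 3). Shared: x=6 y=2 z=3. PCs: A@0 B@1
Step 2: thread B executes B2 (z = z - 3). Shared: x=6 y=2 z=0. PCs: A@0 B@2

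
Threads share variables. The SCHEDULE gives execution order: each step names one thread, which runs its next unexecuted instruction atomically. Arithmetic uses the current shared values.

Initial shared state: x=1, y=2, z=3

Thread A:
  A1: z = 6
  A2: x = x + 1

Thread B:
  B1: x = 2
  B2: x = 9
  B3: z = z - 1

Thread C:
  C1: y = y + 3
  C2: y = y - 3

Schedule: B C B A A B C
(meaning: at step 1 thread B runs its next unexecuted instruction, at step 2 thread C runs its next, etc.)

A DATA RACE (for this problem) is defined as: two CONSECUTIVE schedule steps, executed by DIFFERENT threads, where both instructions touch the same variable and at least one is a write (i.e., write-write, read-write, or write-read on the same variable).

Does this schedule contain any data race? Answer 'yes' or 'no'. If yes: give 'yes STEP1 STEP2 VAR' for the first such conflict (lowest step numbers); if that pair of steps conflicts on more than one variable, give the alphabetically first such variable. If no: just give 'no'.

Steps 1,2: B(r=-,w=x) vs C(r=y,w=y). No conflict.
Steps 2,3: C(r=y,w=y) vs B(r=-,w=x). No conflict.
Steps 3,4: B(r=-,w=x) vs A(r=-,w=z). No conflict.
Steps 4,5: same thread (A). No race.
Steps 5,6: A(r=x,w=x) vs B(r=z,w=z). No conflict.
Steps 6,7: B(r=z,w=z) vs C(r=y,w=y). No conflict.

Answer: no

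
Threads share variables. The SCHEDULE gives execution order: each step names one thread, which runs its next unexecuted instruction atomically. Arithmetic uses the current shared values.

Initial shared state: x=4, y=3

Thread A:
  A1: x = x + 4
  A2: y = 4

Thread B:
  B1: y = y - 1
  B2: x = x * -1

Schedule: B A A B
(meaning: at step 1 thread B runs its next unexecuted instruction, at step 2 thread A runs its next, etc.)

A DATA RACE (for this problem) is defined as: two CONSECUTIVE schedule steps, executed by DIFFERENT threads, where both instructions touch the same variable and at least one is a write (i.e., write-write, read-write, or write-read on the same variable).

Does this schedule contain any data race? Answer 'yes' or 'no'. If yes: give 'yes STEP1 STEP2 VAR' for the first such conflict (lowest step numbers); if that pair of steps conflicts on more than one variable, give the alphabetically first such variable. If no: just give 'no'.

Answer: no

Derivation:
Steps 1,2: B(r=y,w=y) vs A(r=x,w=x). No conflict.
Steps 2,3: same thread (A). No race.
Steps 3,4: A(r=-,w=y) vs B(r=x,w=x). No conflict.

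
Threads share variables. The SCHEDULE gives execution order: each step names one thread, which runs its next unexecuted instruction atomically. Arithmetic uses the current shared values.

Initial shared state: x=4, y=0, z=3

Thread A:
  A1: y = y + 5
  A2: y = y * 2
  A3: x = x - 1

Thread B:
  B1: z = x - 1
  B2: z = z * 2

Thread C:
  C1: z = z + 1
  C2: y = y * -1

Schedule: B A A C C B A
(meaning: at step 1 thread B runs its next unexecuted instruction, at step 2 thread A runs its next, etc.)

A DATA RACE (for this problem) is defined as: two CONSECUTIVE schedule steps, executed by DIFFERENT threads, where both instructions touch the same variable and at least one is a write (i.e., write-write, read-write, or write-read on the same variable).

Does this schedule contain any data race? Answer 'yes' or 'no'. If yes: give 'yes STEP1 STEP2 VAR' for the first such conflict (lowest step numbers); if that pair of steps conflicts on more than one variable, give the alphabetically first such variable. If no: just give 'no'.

Answer: no

Derivation:
Steps 1,2: B(r=x,w=z) vs A(r=y,w=y). No conflict.
Steps 2,3: same thread (A). No race.
Steps 3,4: A(r=y,w=y) vs C(r=z,w=z). No conflict.
Steps 4,5: same thread (C). No race.
Steps 5,6: C(r=y,w=y) vs B(r=z,w=z). No conflict.
Steps 6,7: B(r=z,w=z) vs A(r=x,w=x). No conflict.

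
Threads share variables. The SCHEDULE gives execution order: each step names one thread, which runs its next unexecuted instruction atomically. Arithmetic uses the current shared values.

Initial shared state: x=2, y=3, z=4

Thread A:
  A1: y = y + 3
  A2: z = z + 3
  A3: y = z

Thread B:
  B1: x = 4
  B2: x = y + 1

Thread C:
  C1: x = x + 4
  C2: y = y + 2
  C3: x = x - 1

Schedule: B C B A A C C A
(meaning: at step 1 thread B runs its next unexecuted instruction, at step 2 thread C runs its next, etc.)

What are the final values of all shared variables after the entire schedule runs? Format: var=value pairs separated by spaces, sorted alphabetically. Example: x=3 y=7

Answer: x=3 y=7 z=7

Derivation:
Step 1: thread B executes B1 (x = 4). Shared: x=4 y=3 z=4. PCs: A@0 B@1 C@0
Step 2: thread C executes C1 (x = x + 4). Shared: x=8 y=3 z=4. PCs: A@0 B@1 C@1
Step 3: thread B executes B2 (x = y + 1). Shared: x=4 y=3 z=4. PCs: A@0 B@2 C@1
Step 4: thread A executes A1 (y = y + 3). Shared: x=4 y=6 z=4. PCs: A@1 B@2 C@1
Step 5: thread A executes A2 (z = z + 3). Shared: x=4 y=6 z=7. PCs: A@2 B@2 C@1
Step 6: thread C executes C2 (y = y + 2). Shared: x=4 y=8 z=7. PCs: A@2 B@2 C@2
Step 7: thread C executes C3 (x = x - 1). Shared: x=3 y=8 z=7. PCs: A@2 B@2 C@3
Step 8: thread A executes A3 (y = z). Shared: x=3 y=7 z=7. PCs: A@3 B@2 C@3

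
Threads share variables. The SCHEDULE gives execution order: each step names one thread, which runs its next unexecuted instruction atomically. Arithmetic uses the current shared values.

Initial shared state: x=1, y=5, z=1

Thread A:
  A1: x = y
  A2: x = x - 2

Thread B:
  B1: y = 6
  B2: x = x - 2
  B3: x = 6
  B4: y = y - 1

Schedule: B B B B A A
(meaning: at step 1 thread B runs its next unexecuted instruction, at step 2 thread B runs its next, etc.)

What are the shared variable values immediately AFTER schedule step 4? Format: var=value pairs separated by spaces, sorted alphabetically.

Answer: x=6 y=5 z=1

Derivation:
Step 1: thread B executes B1 (y = 6). Shared: x=1 y=6 z=1. PCs: A@0 B@1
Step 2: thread B executes B2 (x = x - 2). Shared: x=-1 y=6 z=1. PCs: A@0 B@2
Step 3: thread B executes B3 (x = 6). Shared: x=6 y=6 z=1. PCs: A@0 B@3
Step 4: thread B executes B4 (y = y - 1). Shared: x=6 y=5 z=1. PCs: A@0 B@4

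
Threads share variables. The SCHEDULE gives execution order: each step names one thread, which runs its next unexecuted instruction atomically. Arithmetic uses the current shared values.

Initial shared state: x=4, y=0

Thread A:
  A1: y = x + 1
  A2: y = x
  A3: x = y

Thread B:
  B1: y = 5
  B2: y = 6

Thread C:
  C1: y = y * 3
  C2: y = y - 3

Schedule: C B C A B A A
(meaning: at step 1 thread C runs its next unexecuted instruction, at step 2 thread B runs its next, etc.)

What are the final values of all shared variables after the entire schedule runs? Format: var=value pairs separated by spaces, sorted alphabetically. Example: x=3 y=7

Answer: x=4 y=4

Derivation:
Step 1: thread C executes C1 (y = y * 3). Shared: x=4 y=0. PCs: A@0 B@0 C@1
Step 2: thread B executes B1 (y = 5). Shared: x=4 y=5. PCs: A@0 B@1 C@1
Step 3: thread C executes C2 (y = y - 3). Shared: x=4 y=2. PCs: A@0 B@1 C@2
Step 4: thread A executes A1 (y = x + 1). Shared: x=4 y=5. PCs: A@1 B@1 C@2
Step 5: thread B executes B2 (y = 6). Shared: x=4 y=6. PCs: A@1 B@2 C@2
Step 6: thread A executes A2 (y = x). Shared: x=4 y=4. PCs: A@2 B@2 C@2
Step 7: thread A executes A3 (x = y). Shared: x=4 y=4. PCs: A@3 B@2 C@2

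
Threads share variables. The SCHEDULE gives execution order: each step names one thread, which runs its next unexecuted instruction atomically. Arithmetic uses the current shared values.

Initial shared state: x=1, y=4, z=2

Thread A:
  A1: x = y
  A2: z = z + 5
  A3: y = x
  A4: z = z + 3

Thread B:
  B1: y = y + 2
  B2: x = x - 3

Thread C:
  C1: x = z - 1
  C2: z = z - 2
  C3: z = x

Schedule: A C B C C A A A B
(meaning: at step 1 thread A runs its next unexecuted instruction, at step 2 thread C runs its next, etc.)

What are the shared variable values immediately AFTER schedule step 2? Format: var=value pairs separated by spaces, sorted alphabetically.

Answer: x=1 y=4 z=2

Derivation:
Step 1: thread A executes A1 (x = y). Shared: x=4 y=4 z=2. PCs: A@1 B@0 C@0
Step 2: thread C executes C1 (x = z - 1). Shared: x=1 y=4 z=2. PCs: A@1 B@0 C@1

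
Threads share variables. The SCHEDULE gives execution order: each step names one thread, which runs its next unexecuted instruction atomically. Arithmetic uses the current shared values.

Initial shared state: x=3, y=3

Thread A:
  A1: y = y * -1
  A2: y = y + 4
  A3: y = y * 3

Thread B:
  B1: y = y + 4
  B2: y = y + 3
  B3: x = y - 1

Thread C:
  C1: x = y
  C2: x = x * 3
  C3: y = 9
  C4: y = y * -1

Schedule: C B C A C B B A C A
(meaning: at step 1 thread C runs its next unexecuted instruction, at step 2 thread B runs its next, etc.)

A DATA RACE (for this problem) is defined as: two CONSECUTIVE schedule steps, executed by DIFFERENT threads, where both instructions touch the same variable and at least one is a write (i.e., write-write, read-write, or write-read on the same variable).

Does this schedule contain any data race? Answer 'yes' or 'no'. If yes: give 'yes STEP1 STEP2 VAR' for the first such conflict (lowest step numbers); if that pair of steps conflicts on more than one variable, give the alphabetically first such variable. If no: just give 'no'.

Steps 1,2: C(x = y) vs B(y = y + 4). RACE on y (R-W).
Steps 2,3: B(r=y,w=y) vs C(r=x,w=x). No conflict.
Steps 3,4: C(r=x,w=x) vs A(r=y,w=y). No conflict.
Steps 4,5: A(y = y * -1) vs C(y = 9). RACE on y (W-W).
Steps 5,6: C(y = 9) vs B(y = y + 3). RACE on y (W-W).
Steps 6,7: same thread (B). No race.
Steps 7,8: B(x = y - 1) vs A(y = y + 4). RACE on y (R-W).
Steps 8,9: A(y = y + 4) vs C(y = y * -1). RACE on y (W-W).
Steps 9,10: C(y = y * -1) vs A(y = y * 3). RACE on y (W-W).
First conflict at steps 1,2.

Answer: yes 1 2 y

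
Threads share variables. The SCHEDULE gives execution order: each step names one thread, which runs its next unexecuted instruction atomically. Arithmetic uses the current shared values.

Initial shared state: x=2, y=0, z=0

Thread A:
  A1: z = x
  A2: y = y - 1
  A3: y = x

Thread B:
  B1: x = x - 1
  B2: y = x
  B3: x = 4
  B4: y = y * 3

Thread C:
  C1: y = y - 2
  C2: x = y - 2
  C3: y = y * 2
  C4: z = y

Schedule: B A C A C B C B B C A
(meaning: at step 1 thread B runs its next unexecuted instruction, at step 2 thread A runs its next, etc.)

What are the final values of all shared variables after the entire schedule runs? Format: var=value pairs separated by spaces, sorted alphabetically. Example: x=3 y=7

Answer: x=4 y=4 z=-30

Derivation:
Step 1: thread B executes B1 (x = x - 1). Shared: x=1 y=0 z=0. PCs: A@0 B@1 C@0
Step 2: thread A executes A1 (z = x). Shared: x=1 y=0 z=1. PCs: A@1 B@1 C@0
Step 3: thread C executes C1 (y = y - 2). Shared: x=1 y=-2 z=1. PCs: A@1 B@1 C@1
Step 4: thread A executes A2 (y = y - 1). Shared: x=1 y=-3 z=1. PCs: A@2 B@1 C@1
Step 5: thread C executes C2 (x = y - 2). Shared: x=-5 y=-3 z=1. PCs: A@2 B@1 C@2
Step 6: thread B executes B2 (y = x). Shared: x=-5 y=-5 z=1. PCs: A@2 B@2 C@2
Step 7: thread C executes C3 (y = y * 2). Shared: x=-5 y=-10 z=1. PCs: A@2 B@2 C@3
Step 8: thread B executes B3 (x = 4). Shared: x=4 y=-10 z=1. PCs: A@2 B@3 C@3
Step 9: thread B executes B4 (y = y * 3). Shared: x=4 y=-30 z=1. PCs: A@2 B@4 C@3
Step 10: thread C executes C4 (z = y). Shared: x=4 y=-30 z=-30. PCs: A@2 B@4 C@4
Step 11: thread A executes A3 (y = x). Shared: x=4 y=4 z=-30. PCs: A@3 B@4 C@4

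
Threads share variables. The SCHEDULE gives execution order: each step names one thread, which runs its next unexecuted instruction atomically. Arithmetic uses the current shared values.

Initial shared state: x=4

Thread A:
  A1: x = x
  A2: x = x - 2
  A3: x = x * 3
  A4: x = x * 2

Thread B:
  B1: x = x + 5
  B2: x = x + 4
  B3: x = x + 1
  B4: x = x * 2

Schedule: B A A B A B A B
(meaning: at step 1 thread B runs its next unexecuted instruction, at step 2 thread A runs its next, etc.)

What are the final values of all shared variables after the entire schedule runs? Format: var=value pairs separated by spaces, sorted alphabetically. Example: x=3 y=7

Step 1: thread B executes B1 (x = x + 5). Shared: x=9. PCs: A@0 B@1
Step 2: thread A executes A1 (x = x). Shared: x=9. PCs: A@1 B@1
Step 3: thread A executes A2 (x = x - 2). Shared: x=7. PCs: A@2 B@1
Step 4: thread B executes B2 (x = x + 4). Shared: x=11. PCs: A@2 B@2
Step 5: thread A executes A3 (x = x * 3). Shared: x=33. PCs: A@3 B@2
Step 6: thread B executes B3 (x = x + 1). Shared: x=34. PCs: A@3 B@3
Step 7: thread A executes A4 (x = x * 2). Shared: x=68. PCs: A@4 B@3
Step 8: thread B executes B4 (x = x * 2). Shared: x=136. PCs: A@4 B@4

Answer: x=136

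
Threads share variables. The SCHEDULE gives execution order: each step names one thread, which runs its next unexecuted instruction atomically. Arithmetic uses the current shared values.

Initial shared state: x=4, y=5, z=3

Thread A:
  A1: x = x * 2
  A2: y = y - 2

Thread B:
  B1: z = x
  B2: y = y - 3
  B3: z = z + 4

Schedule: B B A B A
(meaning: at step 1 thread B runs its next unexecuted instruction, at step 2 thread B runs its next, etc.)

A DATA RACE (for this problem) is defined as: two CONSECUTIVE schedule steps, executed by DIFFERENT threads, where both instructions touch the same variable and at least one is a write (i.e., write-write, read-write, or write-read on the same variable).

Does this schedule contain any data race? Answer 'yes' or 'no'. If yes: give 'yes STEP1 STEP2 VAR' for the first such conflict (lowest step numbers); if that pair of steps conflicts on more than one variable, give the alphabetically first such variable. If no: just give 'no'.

Steps 1,2: same thread (B). No race.
Steps 2,3: B(r=y,w=y) vs A(r=x,w=x). No conflict.
Steps 3,4: A(r=x,w=x) vs B(r=z,w=z). No conflict.
Steps 4,5: B(r=z,w=z) vs A(r=y,w=y). No conflict.

Answer: no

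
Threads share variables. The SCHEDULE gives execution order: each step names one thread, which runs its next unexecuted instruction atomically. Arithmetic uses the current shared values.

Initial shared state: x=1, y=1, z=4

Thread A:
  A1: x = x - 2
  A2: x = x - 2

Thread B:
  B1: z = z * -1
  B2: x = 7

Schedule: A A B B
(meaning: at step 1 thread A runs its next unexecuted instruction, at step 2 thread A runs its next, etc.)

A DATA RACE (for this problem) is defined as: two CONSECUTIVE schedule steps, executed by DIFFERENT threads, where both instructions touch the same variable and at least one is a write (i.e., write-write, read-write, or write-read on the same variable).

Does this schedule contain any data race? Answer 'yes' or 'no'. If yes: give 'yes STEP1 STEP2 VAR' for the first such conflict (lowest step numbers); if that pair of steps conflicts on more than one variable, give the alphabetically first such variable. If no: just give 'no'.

Answer: no

Derivation:
Steps 1,2: same thread (A). No race.
Steps 2,3: A(r=x,w=x) vs B(r=z,w=z). No conflict.
Steps 3,4: same thread (B). No race.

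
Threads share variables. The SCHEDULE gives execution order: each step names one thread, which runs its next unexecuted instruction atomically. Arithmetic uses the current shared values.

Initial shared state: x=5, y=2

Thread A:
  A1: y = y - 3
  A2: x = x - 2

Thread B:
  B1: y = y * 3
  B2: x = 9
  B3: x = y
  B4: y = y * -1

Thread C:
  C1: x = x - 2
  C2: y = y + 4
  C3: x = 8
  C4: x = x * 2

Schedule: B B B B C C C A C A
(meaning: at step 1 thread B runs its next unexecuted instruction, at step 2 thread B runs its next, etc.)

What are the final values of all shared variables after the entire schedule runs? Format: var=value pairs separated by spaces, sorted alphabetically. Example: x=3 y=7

Answer: x=14 y=-5

Derivation:
Step 1: thread B executes B1 (y = y * 3). Shared: x=5 y=6. PCs: A@0 B@1 C@0
Step 2: thread B executes B2 (x = 9). Shared: x=9 y=6. PCs: A@0 B@2 C@0
Step 3: thread B executes B3 (x = y). Shared: x=6 y=6. PCs: A@0 B@3 C@0
Step 4: thread B executes B4 (y = y * -1). Shared: x=6 y=-6. PCs: A@0 B@4 C@0
Step 5: thread C executes C1 (x = x - 2). Shared: x=4 y=-6. PCs: A@0 B@4 C@1
Step 6: thread C executes C2 (y = y + 4). Shared: x=4 y=-2. PCs: A@0 B@4 C@2
Step 7: thread C executes C3 (x = 8). Shared: x=8 y=-2. PCs: A@0 B@4 C@3
Step 8: thread A executes A1 (y = y - 3). Shared: x=8 y=-5. PCs: A@1 B@4 C@3
Step 9: thread C executes C4 (x = x * 2). Shared: x=16 y=-5. PCs: A@1 B@4 C@4
Step 10: thread A executes A2 (x = x - 2). Shared: x=14 y=-5. PCs: A@2 B@4 C@4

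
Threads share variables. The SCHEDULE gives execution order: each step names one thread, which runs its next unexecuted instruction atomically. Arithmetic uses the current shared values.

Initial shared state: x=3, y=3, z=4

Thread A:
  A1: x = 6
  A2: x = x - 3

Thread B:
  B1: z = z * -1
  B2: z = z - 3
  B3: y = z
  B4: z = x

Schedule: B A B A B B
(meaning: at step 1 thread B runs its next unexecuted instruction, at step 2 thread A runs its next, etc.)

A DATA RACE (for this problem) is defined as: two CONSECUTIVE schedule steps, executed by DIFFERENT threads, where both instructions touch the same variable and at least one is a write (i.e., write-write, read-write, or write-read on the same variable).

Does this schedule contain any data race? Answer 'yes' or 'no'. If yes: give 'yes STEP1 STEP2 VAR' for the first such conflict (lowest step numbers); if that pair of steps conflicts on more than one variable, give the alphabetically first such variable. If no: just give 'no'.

Answer: no

Derivation:
Steps 1,2: B(r=z,w=z) vs A(r=-,w=x). No conflict.
Steps 2,3: A(r=-,w=x) vs B(r=z,w=z). No conflict.
Steps 3,4: B(r=z,w=z) vs A(r=x,w=x). No conflict.
Steps 4,5: A(r=x,w=x) vs B(r=z,w=y). No conflict.
Steps 5,6: same thread (B). No race.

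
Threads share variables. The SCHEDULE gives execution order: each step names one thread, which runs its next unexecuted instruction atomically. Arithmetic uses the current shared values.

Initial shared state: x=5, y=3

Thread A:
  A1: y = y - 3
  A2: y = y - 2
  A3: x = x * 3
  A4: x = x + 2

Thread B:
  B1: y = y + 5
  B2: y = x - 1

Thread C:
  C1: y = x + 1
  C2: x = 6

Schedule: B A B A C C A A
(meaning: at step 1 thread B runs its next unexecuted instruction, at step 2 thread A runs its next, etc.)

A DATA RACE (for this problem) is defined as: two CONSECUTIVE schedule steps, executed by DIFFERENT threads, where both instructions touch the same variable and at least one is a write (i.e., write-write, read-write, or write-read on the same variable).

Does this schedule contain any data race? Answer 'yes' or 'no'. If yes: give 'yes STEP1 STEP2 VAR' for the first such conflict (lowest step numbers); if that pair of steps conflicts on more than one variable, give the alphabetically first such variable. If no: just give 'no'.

Answer: yes 1 2 y

Derivation:
Steps 1,2: B(y = y + 5) vs A(y = y - 3). RACE on y (W-W).
Steps 2,3: A(y = y - 3) vs B(y = x - 1). RACE on y (W-W).
Steps 3,4: B(y = x - 1) vs A(y = y - 2). RACE on y (W-W).
Steps 4,5: A(y = y - 2) vs C(y = x + 1). RACE on y (W-W).
Steps 5,6: same thread (C). No race.
Steps 6,7: C(x = 6) vs A(x = x * 3). RACE on x (W-W).
Steps 7,8: same thread (A). No race.
First conflict at steps 1,2.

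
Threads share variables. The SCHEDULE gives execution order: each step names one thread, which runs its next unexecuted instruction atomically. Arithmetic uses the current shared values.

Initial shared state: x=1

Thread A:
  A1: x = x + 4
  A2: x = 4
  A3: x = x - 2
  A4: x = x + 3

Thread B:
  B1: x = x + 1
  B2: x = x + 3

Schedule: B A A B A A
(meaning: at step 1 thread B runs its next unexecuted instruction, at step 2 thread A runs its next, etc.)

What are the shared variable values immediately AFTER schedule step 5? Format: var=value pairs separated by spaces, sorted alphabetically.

Answer: x=5

Derivation:
Step 1: thread B executes B1 (x = x + 1). Shared: x=2. PCs: A@0 B@1
Step 2: thread A executes A1 (x = x + 4). Shared: x=6. PCs: A@1 B@1
Step 3: thread A executes A2 (x = 4). Shared: x=4. PCs: A@2 B@1
Step 4: thread B executes B2 (x = x + 3). Shared: x=7. PCs: A@2 B@2
Step 5: thread A executes A3 (x = x - 2). Shared: x=5. PCs: A@3 B@2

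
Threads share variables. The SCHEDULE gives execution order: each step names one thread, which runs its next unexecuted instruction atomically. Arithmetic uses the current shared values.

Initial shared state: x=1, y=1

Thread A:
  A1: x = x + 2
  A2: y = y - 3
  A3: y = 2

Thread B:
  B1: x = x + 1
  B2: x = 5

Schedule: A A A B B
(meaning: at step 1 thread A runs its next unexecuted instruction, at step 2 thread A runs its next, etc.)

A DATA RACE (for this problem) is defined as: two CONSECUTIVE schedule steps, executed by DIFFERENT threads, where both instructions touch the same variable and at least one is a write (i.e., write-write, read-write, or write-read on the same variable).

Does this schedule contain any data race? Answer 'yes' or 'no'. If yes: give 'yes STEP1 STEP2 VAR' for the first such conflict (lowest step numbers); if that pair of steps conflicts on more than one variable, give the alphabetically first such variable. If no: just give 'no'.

Steps 1,2: same thread (A). No race.
Steps 2,3: same thread (A). No race.
Steps 3,4: A(r=-,w=y) vs B(r=x,w=x). No conflict.
Steps 4,5: same thread (B). No race.

Answer: no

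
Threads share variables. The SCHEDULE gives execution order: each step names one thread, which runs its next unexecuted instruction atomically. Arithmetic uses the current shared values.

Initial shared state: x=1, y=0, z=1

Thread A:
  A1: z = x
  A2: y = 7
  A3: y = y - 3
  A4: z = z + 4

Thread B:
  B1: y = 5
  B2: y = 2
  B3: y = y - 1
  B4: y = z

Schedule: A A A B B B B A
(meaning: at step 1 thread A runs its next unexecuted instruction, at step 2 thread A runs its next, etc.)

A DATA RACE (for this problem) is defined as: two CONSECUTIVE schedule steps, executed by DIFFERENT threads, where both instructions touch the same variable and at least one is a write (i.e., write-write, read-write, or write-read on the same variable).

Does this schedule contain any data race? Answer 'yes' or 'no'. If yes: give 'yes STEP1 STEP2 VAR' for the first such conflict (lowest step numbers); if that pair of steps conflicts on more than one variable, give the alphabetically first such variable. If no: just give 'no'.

Answer: yes 3 4 y

Derivation:
Steps 1,2: same thread (A). No race.
Steps 2,3: same thread (A). No race.
Steps 3,4: A(y = y - 3) vs B(y = 5). RACE on y (W-W).
Steps 4,5: same thread (B). No race.
Steps 5,6: same thread (B). No race.
Steps 6,7: same thread (B). No race.
Steps 7,8: B(y = z) vs A(z = z + 4). RACE on z (R-W).
First conflict at steps 3,4.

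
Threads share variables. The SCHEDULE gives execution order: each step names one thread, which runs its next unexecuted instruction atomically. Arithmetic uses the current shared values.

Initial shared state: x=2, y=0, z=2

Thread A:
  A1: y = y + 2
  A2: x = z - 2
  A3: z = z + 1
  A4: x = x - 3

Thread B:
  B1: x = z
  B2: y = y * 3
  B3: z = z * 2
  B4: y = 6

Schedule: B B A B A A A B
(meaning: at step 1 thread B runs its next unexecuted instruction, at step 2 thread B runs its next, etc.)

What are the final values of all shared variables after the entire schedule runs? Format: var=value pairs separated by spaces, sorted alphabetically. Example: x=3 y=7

Answer: x=-1 y=6 z=5

Derivation:
Step 1: thread B executes B1 (x = z). Shared: x=2 y=0 z=2. PCs: A@0 B@1
Step 2: thread B executes B2 (y = y * 3). Shared: x=2 y=0 z=2. PCs: A@0 B@2
Step 3: thread A executes A1 (y = y + 2). Shared: x=2 y=2 z=2. PCs: A@1 B@2
Step 4: thread B executes B3 (z = z * 2). Shared: x=2 y=2 z=4. PCs: A@1 B@3
Step 5: thread A executes A2 (x = z - 2). Shared: x=2 y=2 z=4. PCs: A@2 B@3
Step 6: thread A executes A3 (z = z + 1). Shared: x=2 y=2 z=5. PCs: A@3 B@3
Step 7: thread A executes A4 (x = x - 3). Shared: x=-1 y=2 z=5. PCs: A@4 B@3
Step 8: thread B executes B4 (y = 6). Shared: x=-1 y=6 z=5. PCs: A@4 B@4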